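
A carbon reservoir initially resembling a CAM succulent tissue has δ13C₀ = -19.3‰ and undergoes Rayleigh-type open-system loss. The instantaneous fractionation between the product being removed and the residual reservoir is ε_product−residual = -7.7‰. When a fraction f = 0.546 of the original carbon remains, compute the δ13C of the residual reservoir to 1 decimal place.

-14.7‰

Rayleigh residual: δ_res = (δ₀ + 1000)·f^(α−1) − 1000
α = ε/1000 + 1 = 0.99230, so α − 1 = -0.00770
f^(α−1) = 0.546^(-0.00770) = 1.004670
δ_res = (-19.3 + 1000) × 1.004670 − 1000 = 985.280 − 1000 = -14.72‰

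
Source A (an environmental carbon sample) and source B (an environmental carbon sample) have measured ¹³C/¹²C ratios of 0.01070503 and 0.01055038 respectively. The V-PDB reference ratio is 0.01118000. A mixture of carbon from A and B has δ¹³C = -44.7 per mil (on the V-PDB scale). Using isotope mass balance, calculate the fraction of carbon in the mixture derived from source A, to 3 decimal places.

0.840

δ_A = (0.01070503/0.01118000 − 1)×1000 = (0.957516 − 1)×1000 = -42.484 per mil
δ_B = (0.01055038/0.01118000 − 1)×1000 = (0.943683 − 1)×1000 = -56.317 per mil
f_A = (δ_mix − δ_B)/(δ_A − δ_B) = (-44.7 − (-56.317))/(-42.484 − (-56.317))
f_A = 11.617 / 13.833 = 0.8398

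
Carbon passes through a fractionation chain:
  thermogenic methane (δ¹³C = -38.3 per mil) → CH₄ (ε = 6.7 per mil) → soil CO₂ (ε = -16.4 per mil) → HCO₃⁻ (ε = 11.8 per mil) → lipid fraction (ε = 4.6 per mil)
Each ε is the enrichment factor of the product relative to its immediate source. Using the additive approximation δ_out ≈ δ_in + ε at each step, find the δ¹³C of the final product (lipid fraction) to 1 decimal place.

-31.6 per mil

step 1: δ ≈ -38.3 + (6.7) = -31.6 per mil
step 2: δ ≈ -31.6 + (-16.4) = -48.0 per mil
step 3: δ ≈ -48.0 + (11.8) = -36.2 per mil
step 4: δ ≈ -36.2 + (4.6) = -31.6 per mil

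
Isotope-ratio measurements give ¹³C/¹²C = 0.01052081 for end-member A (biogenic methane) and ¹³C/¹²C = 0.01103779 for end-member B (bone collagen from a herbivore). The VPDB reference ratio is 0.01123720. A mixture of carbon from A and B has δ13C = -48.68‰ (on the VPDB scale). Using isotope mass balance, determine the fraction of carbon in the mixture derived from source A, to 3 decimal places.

0.672

δ_A = (0.01052081/0.01123720 − 1)×1000 = (0.936248 − 1)×1000 = -63.752‰
δ_B = (0.01103779/0.01123720 − 1)×1000 = (0.982254 − 1)×1000 = -17.746‰
f_A = (δ_mix − δ_B)/(δ_A − δ_B) = (-48.68 − (-17.746))/(-63.752 − (-17.746))
f_A = -30.934 / -46.006 = 0.6724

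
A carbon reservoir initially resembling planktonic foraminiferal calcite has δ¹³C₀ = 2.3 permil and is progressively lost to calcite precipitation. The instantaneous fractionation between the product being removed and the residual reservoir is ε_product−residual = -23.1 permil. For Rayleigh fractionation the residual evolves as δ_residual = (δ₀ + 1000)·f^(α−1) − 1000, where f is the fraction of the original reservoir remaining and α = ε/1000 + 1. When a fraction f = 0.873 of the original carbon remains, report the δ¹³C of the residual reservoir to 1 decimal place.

Rayleigh residual: δ_res = (δ₀ + 1000)·f^(α−1) − 1000
α = ε/1000 + 1 = 0.97690, so α − 1 = -0.02310
f^(α−1) = 0.873^(-0.02310) = 1.003142
δ_res = (2.3 + 1000) × 1.003142 − 1000 = 1005.450 − 1000 = 5.45 permil

5.4 permil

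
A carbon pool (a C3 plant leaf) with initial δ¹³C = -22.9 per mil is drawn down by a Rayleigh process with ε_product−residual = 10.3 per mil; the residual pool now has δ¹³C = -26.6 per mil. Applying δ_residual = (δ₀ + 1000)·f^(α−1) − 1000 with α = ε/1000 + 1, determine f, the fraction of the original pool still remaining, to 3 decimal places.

α − 1 = ε/1000 = 0.0103
(δ_res + 1000)/(δ₀ + 1000) = (-26.6 + 1000)/(-22.9 + 1000) = 973.4/977.1 = 0.996213
f = 0.996213^(1/0.0103) = exp(ln(0.996213)/0.0103) = exp(-0.00379/0.0103)
f = exp(-0.3683) = 0.6919

0.692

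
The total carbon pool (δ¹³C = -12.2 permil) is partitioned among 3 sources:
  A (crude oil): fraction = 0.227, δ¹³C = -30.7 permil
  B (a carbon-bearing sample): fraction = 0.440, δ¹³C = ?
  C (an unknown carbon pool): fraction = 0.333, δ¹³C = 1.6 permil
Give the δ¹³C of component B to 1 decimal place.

Isotope mass balance: δ_bulk = Σ fᵢ·δᵢ.
-12.2 = 0.227×(-30.7) + 0.440×δ_B + 0.333×(1.6)
0.440·δ_B = -12.2 − (-6.436) = -5.764
δ_B = -5.764 / 0.440 = -13.10 permil

-13.1 permil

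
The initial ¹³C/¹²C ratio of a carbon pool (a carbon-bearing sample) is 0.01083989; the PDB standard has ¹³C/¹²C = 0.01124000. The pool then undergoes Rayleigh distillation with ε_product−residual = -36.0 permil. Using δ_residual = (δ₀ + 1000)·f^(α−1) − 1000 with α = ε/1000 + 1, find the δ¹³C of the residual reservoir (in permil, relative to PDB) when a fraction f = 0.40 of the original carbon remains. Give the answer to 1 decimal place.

-3.3 permil

δ₀ = (0.01083989/0.01124000 − 1)×1000 = (0.964403 − 1)×1000 = -35.597 permil
α − 1 = ε/1000 = -0.0360
f^(α−1) = 0.40^(-0.0360) = 1.033537
δ_res = (-35.597 + 1000) × 1.033537 − 1000 = 996.746 − 1000 = -3.25 permil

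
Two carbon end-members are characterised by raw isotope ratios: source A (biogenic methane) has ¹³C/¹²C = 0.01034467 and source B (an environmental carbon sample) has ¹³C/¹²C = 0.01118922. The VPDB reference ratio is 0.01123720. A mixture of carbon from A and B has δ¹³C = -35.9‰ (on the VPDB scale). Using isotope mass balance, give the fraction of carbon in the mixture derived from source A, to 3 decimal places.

0.421

δ_A = (0.01034467/0.01123720 − 1)×1000 = (0.920574 − 1)×1000 = -79.426‰
δ_B = (0.01118922/0.01123720 − 1)×1000 = (0.995730 − 1)×1000 = -4.270‰
f_A = (δ_mix − δ_B)/(δ_A − δ_B) = (-35.9 − (-4.270))/(-79.426 − (-4.270))
f_A = -31.630 / -75.157 = 0.4209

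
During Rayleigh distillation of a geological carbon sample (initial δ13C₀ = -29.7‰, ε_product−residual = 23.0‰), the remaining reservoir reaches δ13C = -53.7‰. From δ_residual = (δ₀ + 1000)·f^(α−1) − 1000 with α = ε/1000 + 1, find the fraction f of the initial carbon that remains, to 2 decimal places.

0.34

α − 1 = ε/1000 = 0.0230
(δ_res + 1000)/(δ₀ + 1000) = (-53.7 + 1000)/(-29.7 + 1000) = 946.3/970.3 = 0.975265
f = 0.975265^(1/0.0230) = exp(ln(0.975265)/0.0230) = exp(-0.02505/0.0230)
f = exp(-1.0889) = 0.3366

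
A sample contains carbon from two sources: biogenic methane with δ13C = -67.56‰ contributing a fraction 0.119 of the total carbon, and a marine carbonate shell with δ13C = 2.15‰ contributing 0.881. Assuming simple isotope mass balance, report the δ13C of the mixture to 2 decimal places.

-6.15‰

δ_mix = f_A·δ_A + f_B·δ_B
δ_mix = 0.119 × (-67.56) + 0.881 × (2.15)
δ_mix = -8.040 + 1.894 = -6.145‰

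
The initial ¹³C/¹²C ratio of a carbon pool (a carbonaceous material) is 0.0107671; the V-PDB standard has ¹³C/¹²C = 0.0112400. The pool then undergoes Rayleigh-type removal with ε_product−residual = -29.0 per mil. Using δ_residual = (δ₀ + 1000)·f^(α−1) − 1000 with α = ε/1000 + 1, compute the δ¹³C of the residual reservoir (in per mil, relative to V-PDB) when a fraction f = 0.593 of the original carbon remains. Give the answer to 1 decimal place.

δ₀ = (0.0107671/0.0112400 − 1)×1000 = (0.957927 − 1)×1000 = -42.073 per mil
α − 1 = ε/1000 = -0.0290
f^(α−1) = 0.593^(-0.0290) = 1.015270
δ_res = (-42.073 + 1000) × 1.015270 − 1000 = 972.554 − 1000 = -27.45 per mil

-27.4 per mil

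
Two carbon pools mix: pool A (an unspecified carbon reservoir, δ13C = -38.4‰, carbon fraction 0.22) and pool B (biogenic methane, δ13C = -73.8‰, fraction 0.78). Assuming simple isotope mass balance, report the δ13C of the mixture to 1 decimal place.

δ_mix = f_A·δ_A + f_B·δ_B
δ_mix = 0.22 × (-38.4) + 0.78 × (-73.8)
δ_mix = -8.45 + -57.56 = -66.01‰

-66.0‰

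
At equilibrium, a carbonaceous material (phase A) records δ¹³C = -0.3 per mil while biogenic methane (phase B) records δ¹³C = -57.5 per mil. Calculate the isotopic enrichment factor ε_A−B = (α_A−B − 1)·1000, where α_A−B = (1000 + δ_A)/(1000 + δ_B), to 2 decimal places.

60.69 per mil

α_A−B = (1000 + -0.3) / (1000 + -57.5) = 999.7 / 942.5 = 1.060690
ε_A−B = (1.060690 − 1) × 1000 = 60.690 per mil
(The approximation ε ≈ δ_A − δ_B would give 57.2 per mil.)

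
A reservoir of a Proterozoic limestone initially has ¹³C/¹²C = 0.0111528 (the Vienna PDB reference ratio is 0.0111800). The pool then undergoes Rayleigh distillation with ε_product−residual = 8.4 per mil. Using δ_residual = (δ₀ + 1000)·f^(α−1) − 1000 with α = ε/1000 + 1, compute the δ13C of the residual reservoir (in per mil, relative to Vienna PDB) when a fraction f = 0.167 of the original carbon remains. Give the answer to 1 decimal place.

-17.3 per mil

δ₀ = (0.0111528/0.0111800 − 1)×1000 = (0.997567 − 1)×1000 = -2.433 per mil
α − 1 = ε/1000 = 0.0084
f^(α−1) = 0.167^(0.0084) = 0.985078
δ_res = (-2.433 + 1000) × 0.985078 − 1000 = 982.682 − 1000 = -17.32 per mil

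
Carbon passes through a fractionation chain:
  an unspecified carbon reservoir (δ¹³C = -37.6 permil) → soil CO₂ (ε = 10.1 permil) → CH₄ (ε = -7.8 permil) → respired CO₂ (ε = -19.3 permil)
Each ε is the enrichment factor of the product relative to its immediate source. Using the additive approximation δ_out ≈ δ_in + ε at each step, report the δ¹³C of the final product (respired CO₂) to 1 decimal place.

step 1: δ ≈ -37.6 + (10.1) = -27.5 permil
step 2: δ ≈ -27.5 + (-7.8) = -35.3 permil
step 3: δ ≈ -35.3 + (-19.3) = -54.6 permil

-54.6 permil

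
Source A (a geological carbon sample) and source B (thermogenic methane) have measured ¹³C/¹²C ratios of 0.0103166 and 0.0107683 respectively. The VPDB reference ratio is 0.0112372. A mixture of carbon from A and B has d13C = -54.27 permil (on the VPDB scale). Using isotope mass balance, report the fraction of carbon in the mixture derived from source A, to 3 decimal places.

δ_A = (0.0103166/0.0112372 − 1)×1000 = (0.918076 − 1)×1000 = -81.924 permil
δ_B = (0.0107683/0.0112372 − 1)×1000 = (0.958273 − 1)×1000 = -41.727 permil
f_A = (δ_mix − δ_B)/(δ_A − δ_B) = (-54.27 − (-41.727))/(-81.924 − (-41.727))
f_A = -12.543 / -40.197 = 0.3120

0.312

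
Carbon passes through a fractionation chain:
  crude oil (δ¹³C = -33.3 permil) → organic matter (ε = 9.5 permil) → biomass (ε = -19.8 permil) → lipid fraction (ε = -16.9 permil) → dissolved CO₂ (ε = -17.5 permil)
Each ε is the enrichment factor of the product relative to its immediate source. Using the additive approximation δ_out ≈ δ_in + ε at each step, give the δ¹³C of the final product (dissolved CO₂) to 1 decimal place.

step 1: δ ≈ -33.3 + (9.5) = -23.8 permil
step 2: δ ≈ -23.8 + (-19.8) = -43.6 permil
step 3: δ ≈ -43.6 + (-16.9) = -60.5 permil
step 4: δ ≈ -60.5 + (-17.5) = -78.0 permil

-78.0 permil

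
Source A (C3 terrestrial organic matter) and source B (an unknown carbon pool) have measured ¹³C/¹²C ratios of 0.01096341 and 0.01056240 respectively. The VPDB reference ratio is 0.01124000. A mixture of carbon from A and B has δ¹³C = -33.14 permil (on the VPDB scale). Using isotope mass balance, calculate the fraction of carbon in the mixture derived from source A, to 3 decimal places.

δ_A = (0.01096341/0.01124000 − 1)×1000 = (0.975392 − 1)×1000 = -24.608 permil
δ_B = (0.01056240/0.01124000 − 1)×1000 = (0.939715 − 1)×1000 = -60.285 permil
f_A = (δ_mix − δ_B)/(δ_A − δ_B) = (-33.14 − (-60.285))/(-24.608 − (-60.285))
f_A = 27.145 / 35.677 = 0.7608

0.761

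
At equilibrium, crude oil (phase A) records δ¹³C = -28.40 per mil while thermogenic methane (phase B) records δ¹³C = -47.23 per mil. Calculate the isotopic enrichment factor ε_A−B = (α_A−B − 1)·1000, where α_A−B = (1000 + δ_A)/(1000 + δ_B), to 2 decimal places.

α_A−B = (1000 + -28.40) / (1000 + -47.23) = 971.60 / 952.77 = 1.019763
ε_A−B = (1.019763 − 1) × 1000 = 19.763 per mil
(The approximation ε ≈ δ_A − δ_B would give 18.83 per mil.)

19.76 per mil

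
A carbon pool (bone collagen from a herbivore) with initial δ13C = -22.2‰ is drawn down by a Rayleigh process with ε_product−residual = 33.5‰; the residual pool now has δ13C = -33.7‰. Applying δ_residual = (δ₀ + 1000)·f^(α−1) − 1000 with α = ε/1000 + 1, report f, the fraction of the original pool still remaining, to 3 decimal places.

α − 1 = ε/1000 = 0.0335
(δ_res + 1000)/(δ₀ + 1000) = (-33.7 + 1000)/(-22.2 + 1000) = 966.3/977.8 = 0.988239
f = 0.988239^(1/0.0335) = exp(ln(0.988239)/0.0335) = exp(-0.01183/0.0335)
f = exp(-0.3532) = 0.7025

0.702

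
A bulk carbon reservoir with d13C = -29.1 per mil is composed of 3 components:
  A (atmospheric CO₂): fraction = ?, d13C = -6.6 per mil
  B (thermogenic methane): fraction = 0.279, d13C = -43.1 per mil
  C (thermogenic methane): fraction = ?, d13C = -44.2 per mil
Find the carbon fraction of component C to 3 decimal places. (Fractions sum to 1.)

0.328

Let f_C and f_A be the unknown fractions; fractions sum to 1 so f_C + f_A = 0.721.
Mass balance: Σ fᵢ·δᵢ = δ_bulk ⇒ f_C·(-44.2) + f_A·(-6.6) = -29.1 − (-12.025) = -17.075
Substitute f_A = 0.721 − f_C:
f_C·(-44.2 − -6.6) = -17.075 − 0.721×(-6.6) = -12.316
f_C = -12.316 / -37.6 = 0.3276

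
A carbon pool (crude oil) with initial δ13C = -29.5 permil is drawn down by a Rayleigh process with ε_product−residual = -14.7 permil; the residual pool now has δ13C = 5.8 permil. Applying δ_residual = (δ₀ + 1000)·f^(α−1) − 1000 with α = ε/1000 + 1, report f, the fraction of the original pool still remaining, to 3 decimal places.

α − 1 = ε/1000 = -0.0147
(δ_res + 1000)/(δ₀ + 1000) = (5.8 + 1000)/(-29.5 + 1000) = 1005.8/970.5 = 1.036373
f = 1.036373^(1/-0.0147) = exp(ln(1.036373)/-0.0147) = exp(0.03573/-0.0147)
f = exp(-2.4304) = 0.0880

0.088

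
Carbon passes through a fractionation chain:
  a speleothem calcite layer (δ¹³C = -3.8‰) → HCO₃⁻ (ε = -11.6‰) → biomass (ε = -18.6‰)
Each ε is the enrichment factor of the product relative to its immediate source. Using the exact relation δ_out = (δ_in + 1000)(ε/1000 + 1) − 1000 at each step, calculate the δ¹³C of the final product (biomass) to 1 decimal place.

step 1: δ = (-3.80 + 1000)·(-11.6/1000 + 1) − 1000 = -15.36‰
step 2: δ = (-15.36 + 1000)·(-18.6/1000 + 1) − 1000 = -33.67‰

-33.7‰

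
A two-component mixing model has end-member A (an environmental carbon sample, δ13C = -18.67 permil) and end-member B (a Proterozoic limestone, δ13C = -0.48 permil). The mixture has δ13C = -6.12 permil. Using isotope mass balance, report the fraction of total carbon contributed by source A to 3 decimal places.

δ_mix = f_A·δ_A + (1 − f_A)·δ_B  ⇒  f_A = (δ_mix − δ_B)/(δ_A − δ_B)
f_A = (-6.12 − (-0.48)) / (-18.67 − (-0.48))
f_A = -5.64 / -18.19 = 0.3101

0.310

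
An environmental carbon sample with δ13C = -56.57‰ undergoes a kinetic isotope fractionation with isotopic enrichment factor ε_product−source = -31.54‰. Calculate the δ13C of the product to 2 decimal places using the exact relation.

To first order, δ_product ≈ δ_source + ε = -88.11‰.
Exactly, δ_product = (δ_source + 1000)·(ε/1000 + 1) − 1000.
δ_product = (-56.57 + 1000) × (-31.54/1000 + 1) − 1000
δ_product = -86.326‰

-86.33‰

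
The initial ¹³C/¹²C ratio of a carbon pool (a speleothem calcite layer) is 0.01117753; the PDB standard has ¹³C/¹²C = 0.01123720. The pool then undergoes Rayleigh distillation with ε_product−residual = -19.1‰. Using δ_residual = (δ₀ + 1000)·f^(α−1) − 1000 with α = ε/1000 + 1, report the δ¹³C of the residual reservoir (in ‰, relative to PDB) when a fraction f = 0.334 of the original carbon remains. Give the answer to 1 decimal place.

δ₀ = (0.01117753/0.01123720 − 1)×1000 = (0.994690 − 1)×1000 = -5.310‰
α − 1 = ε/1000 = -0.0191
f^(α−1) = 0.334^(-0.0191) = 1.021166
δ_res = (-5.310 + 1000) × 1.021166 − 1000 = 1015.744 − 1000 = 15.74‰

15.7‰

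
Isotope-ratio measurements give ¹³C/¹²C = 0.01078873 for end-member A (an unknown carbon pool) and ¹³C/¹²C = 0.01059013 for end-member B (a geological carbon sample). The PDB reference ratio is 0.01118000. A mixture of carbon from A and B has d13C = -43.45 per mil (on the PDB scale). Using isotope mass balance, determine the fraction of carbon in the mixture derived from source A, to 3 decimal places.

δ_A = (0.01078873/0.01118000 − 1)×1000 = (0.965003 − 1)×1000 = -34.997 per mil
δ_B = (0.01059013/0.01118000 − 1)×1000 = (0.947239 − 1)×1000 = -52.761 per mil
f_A = (δ_mix − δ_B)/(δ_A − δ_B) = (-43.45 − (-52.761))/(-34.997 − (-52.761))
f_A = 9.311 / 17.764 = 0.5242

0.524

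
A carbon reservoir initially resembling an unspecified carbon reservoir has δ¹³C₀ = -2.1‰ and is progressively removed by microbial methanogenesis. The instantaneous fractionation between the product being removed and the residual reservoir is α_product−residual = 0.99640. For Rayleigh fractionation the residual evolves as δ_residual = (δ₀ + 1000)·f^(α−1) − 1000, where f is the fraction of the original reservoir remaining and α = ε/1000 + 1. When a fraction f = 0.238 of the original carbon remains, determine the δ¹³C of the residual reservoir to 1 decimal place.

Rayleigh residual: δ_res = (δ₀ + 1000)·f^(α−1) − 1000
α − 1 = -0.00360
f^(α−1) = 0.238^(-0.00360) = 1.005181
δ_res = (-2.1 + 1000) × 1.005181 − 1000 = 1003.070 − 1000 = 3.07‰

3.1‰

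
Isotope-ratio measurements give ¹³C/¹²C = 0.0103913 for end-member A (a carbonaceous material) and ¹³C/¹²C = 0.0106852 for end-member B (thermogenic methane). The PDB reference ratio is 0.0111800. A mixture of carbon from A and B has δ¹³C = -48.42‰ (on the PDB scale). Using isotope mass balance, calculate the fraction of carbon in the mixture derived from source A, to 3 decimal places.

0.158

δ_A = (0.0103913/0.0111800 − 1)×1000 = (0.929454 − 1)×1000 = -70.546‰
δ_B = (0.0106852/0.0111800 − 1)×1000 = (0.955742 − 1)×1000 = -44.258‰
f_A = (δ_mix − δ_B)/(δ_A − δ_B) = (-48.42 − (-44.258))/(-70.546 − (-44.258))
f_A = -4.162 / -26.288 = 0.1583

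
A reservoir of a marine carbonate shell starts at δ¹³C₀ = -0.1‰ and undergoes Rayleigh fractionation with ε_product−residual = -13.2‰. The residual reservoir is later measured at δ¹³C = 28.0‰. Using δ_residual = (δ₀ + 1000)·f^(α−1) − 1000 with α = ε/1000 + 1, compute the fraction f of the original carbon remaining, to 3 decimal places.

0.123

α − 1 = ε/1000 = -0.0132
(δ_res + 1000)/(δ₀ + 1000) = (28.0 + 1000)/(-0.1 + 1000) = 1028.0/999.9 = 1.028103
f = 1.028103^(1/-0.0132) = exp(ln(1.028103)/-0.0132) = exp(0.02772/-0.0132)
f = exp(-2.0996) = 0.1225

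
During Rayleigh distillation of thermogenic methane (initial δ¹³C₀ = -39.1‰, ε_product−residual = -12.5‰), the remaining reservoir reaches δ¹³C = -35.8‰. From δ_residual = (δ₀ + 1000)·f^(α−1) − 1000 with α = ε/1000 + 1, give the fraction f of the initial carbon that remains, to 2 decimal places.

α − 1 = ε/1000 = -0.0125
(δ_res + 1000)/(δ₀ + 1000) = (-35.8 + 1000)/(-39.1 + 1000) = 964.2/960.9 = 1.003434
f = 1.003434^(1/-0.0125) = exp(ln(1.003434)/-0.0125) = exp(0.00343/-0.0125)
f = exp(-0.2743) = 0.7601

0.76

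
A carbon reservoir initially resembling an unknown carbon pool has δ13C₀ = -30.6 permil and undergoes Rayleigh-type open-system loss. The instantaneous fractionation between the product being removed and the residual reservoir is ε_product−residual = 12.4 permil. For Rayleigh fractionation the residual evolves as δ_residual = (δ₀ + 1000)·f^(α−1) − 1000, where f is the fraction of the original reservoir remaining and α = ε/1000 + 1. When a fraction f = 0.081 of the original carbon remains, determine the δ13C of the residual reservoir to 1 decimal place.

-60.3 permil

Rayleigh residual: δ_res = (δ₀ + 1000)·f^(α−1) − 1000
α = ε/1000 + 1 = 1.01240, so α − 1 = 0.01240
f^(α−1) = 0.081^(0.01240) = 0.969316
δ_res = (-30.6 + 1000) × 0.969316 − 1000 = 939.655 − 1000 = -60.35 permil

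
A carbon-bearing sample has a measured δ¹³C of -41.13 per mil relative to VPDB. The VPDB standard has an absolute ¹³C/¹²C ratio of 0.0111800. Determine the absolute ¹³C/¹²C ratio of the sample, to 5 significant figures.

R_sample = R_standard × (δ¹³C/1000 + 1)
R_sample = 0.0111800 × (-41.13/1000 + 1) = 0.0111800 × 0.958870
R_sample = 0.0107202

0.010720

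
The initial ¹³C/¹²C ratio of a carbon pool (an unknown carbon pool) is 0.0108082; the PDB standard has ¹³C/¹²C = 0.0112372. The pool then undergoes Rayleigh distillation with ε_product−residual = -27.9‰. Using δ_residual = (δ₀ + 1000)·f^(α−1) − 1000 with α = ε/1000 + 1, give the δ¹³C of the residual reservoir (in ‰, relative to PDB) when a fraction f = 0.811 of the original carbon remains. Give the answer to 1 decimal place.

-32.5‰

δ₀ = (0.0108082/0.0112372 − 1)×1000 = (0.961823 − 1)×1000 = -38.177‰
α − 1 = ε/1000 = -0.0279
f^(α−1) = 0.811^(-0.0279) = 1.005862
δ_res = (-38.177 + 1000) × 1.005862 − 1000 = 967.461 − 1000 = -32.54‰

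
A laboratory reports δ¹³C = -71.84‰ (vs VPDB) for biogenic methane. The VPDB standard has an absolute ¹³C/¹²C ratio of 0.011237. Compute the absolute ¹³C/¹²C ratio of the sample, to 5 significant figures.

R_sample = R_standard × (δ¹³C/1000 + 1)
R_sample = 0.011237 × (-71.84/1000 + 1) = 0.011237 × 0.928160
R_sample = 0.0104297

0.010430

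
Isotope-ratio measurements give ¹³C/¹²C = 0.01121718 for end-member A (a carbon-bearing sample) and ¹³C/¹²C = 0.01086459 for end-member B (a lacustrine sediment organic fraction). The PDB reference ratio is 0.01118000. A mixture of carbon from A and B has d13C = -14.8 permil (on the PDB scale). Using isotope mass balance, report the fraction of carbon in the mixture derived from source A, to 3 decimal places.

0.425

δ_A = (0.01121718/0.01118000 − 1)×1000 = (1.003326 − 1)×1000 = 3.326 permil
δ_B = (0.01086459/0.01118000 − 1)×1000 = (0.971788 − 1)×1000 = -28.212 permil
f_A = (δ_mix − δ_B)/(δ_A − δ_B) = (-14.8 − (-28.212))/(3.326 − (-28.212))
f_A = 13.412 / 31.538 = 0.4253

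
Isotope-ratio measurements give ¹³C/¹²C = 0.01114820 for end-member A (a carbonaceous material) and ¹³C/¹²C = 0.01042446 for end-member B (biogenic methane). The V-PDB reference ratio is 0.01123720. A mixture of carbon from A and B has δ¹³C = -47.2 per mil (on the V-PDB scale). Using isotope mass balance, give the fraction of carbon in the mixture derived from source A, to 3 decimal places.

0.390

δ_A = (0.01114820/0.01123720 − 1)×1000 = (0.992080 − 1)×1000 = -7.920 per mil
δ_B = (0.01042446/0.01123720 − 1)×1000 = (0.927674 − 1)×1000 = -72.326 per mil
f_A = (δ_mix − δ_B)/(δ_A − δ_B) = (-47.2 − (-72.326))/(-7.920 − (-72.326))
f_A = 25.126 / 64.406 = 0.3901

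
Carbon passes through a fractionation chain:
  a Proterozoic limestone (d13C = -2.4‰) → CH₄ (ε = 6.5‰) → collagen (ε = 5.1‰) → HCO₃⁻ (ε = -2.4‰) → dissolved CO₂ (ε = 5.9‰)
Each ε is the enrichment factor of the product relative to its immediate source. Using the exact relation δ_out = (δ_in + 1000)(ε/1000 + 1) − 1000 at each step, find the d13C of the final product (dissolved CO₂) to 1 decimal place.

step 1: δ = (-2.40 + 1000)·(6.5/1000 + 1) − 1000 = 4.08‰
step 2: δ = (4.08 + 1000)·(5.1/1000 + 1) − 1000 = 9.21‰
step 3: δ = (9.21 + 1000)·(-2.4/1000 + 1) − 1000 = 6.78‰
step 4: δ = (6.78 + 1000)·(5.9/1000 + 1) − 1000 = 12.72‰

12.7‰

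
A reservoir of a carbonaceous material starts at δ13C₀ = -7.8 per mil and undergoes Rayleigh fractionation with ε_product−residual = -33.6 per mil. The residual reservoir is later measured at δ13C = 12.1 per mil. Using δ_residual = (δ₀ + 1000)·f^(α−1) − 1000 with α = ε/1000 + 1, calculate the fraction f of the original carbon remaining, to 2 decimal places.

0.55

α − 1 = ε/1000 = -0.0336
(δ_res + 1000)/(δ₀ + 1000) = (12.1 + 1000)/(-7.8 + 1000) = 1012.1/992.2 = 1.020056
f = 1.020056^(1/-0.0336) = exp(ln(1.020056)/-0.0336) = exp(0.01986/-0.0336)
f = exp(-0.5910) = 0.5538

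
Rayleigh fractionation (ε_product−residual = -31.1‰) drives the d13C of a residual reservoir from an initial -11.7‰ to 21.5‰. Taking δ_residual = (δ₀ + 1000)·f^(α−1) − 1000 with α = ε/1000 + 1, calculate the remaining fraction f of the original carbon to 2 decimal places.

0.35

α − 1 = ε/1000 = -0.0311
(δ_res + 1000)/(δ₀ + 1000) = (21.5 + 1000)/(-11.7 + 1000) = 1021.5/988.3 = 1.033593
f = 1.033593^(1/-0.0311) = exp(ln(1.033593)/-0.0311) = exp(0.03304/-0.0311)
f = exp(-1.0624) = 0.3456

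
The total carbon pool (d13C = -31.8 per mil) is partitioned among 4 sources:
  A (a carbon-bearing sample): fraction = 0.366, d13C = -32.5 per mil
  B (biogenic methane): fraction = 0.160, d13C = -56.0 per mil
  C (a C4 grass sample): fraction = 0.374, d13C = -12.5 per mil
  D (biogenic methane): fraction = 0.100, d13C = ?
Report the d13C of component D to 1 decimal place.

Isotope mass balance: δ_bulk = Σ fᵢ·δᵢ.
-31.8 = 0.366×(-32.5) + 0.160×(-56.0) + 0.374×(-12.5) + 0.100×δ_D
0.100·δ_D = -31.8 − (-25.530) = -6.270
δ_D = -6.270 / 0.100 = -62.70 per mil

-62.7 per mil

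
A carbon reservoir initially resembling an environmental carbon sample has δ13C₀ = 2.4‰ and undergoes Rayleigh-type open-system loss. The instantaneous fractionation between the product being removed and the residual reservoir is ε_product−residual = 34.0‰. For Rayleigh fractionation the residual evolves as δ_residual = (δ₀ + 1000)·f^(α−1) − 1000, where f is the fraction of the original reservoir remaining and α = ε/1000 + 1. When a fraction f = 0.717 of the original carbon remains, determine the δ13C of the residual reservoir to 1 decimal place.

Rayleigh residual: δ_res = (δ₀ + 1000)·f^(α−1) − 1000
α = ε/1000 + 1 = 1.03400, so α − 1 = 0.03400
f^(α−1) = 0.717^(0.03400) = 0.988753
δ_res = (2.4 + 1000) × 0.988753 − 1000 = 991.126 − 1000 = -8.87‰

-8.9‰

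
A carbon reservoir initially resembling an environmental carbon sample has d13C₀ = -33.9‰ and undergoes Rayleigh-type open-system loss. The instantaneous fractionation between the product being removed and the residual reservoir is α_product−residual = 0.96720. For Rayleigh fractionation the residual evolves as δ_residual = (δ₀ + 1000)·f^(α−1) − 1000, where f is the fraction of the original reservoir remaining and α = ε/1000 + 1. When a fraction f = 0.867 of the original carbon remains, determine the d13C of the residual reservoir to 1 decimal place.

Rayleigh residual: δ_res = (δ₀ + 1000)·f^(α−1) − 1000
α − 1 = -0.03280
f^(α−1) = 0.867^(-0.03280) = 1.004692
δ_res = (-33.9 + 1000) × 1.004692 − 1000 = 970.633 − 1000 = -29.37‰

-29.4‰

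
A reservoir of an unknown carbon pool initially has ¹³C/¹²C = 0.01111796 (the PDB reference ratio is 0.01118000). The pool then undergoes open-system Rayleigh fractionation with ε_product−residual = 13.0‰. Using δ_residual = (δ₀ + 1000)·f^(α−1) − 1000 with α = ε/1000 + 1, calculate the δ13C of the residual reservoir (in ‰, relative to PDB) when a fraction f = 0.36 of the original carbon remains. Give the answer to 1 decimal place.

-18.7‰

δ₀ = (0.01111796/0.01118000 − 1)×1000 = (0.994451 − 1)×1000 = -5.549‰
α − 1 = ε/1000 = 0.0130
f^(α−1) = 0.36^(0.0130) = 0.986806
δ_res = (-5.549 + 1000) × 0.986806 − 1000 = 981.330 − 1000 = -18.67‰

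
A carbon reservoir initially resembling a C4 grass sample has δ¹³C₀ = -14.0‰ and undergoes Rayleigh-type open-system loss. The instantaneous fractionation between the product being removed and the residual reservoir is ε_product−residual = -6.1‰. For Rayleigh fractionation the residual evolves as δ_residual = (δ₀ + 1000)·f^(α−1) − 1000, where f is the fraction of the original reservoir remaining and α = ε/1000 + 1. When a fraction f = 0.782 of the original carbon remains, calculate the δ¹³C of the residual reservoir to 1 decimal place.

Rayleigh residual: δ_res = (δ₀ + 1000)·f^(α−1) − 1000
α = ε/1000 + 1 = 0.99390, so α − 1 = -0.00610
f^(α−1) = 0.782^(-0.00610) = 1.001501
δ_res = (-14.0 + 1000) × 1.001501 − 1000 = 987.480 − 1000 = -12.52‰

-12.5‰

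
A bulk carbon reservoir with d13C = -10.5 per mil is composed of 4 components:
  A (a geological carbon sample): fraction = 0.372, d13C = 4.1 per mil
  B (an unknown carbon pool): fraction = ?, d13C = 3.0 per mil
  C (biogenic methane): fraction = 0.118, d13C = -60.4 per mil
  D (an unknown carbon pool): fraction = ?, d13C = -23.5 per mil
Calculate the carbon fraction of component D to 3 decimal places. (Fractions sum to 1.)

0.243

Let f_D and f_B be the unknown fractions; fractions sum to 1 so f_D + f_B = 0.510.
Mass balance: Σ fᵢ·δᵢ = δ_bulk ⇒ f_D·(-23.5) + f_B·(3.0) = -10.5 − (-5.602) = -4.898
Substitute f_B = 0.510 − f_D:
f_D·(-23.5 − 3.0) = -4.898 − 0.510×(3.0) = -6.428
f_D = -6.428 / -26.5 = 0.2426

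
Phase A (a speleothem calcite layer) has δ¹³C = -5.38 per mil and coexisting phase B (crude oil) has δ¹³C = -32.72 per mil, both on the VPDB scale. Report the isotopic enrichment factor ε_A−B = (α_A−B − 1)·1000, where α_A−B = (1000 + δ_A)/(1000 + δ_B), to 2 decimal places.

α_A−B = (1000 + -5.38) / (1000 + -32.72) = 994.62 / 967.28 = 1.028265
ε_A−B = (1.028265 − 1) × 1000 = 28.265 per mil
(The approximation ε ≈ δ_A − δ_B would give 27.34 per mil.)

28.26 per mil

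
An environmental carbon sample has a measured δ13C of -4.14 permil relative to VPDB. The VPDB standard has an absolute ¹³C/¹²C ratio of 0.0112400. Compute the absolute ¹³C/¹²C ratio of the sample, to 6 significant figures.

0.0111935

R_sample = R_standard × (δ13C/1000 + 1)
R_sample = 0.0112400 × (-4.14/1000 + 1) = 0.0112400 × 0.995860
R_sample = 0.0111935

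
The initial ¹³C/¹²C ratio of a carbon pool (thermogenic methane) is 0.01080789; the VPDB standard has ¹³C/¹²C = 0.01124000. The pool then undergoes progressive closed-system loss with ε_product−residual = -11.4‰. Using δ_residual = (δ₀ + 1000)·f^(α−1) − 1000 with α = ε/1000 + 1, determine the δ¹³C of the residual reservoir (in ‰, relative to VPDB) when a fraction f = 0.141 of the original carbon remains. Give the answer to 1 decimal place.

δ₀ = (0.01080789/0.01124000 − 1)×1000 = (0.961556 − 1)×1000 = -38.444‰
α − 1 = ε/1000 = -0.0114
f^(α−1) = 0.141^(-0.0114) = 1.022584
δ_res = (-38.444 + 1000) × 1.022584 − 1000 = 983.272 − 1000 = -16.73‰

-16.7‰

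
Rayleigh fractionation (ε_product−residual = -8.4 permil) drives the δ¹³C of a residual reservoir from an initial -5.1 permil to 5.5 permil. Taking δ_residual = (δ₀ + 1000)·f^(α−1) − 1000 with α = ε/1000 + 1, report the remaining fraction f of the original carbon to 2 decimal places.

α − 1 = ε/1000 = -0.0084
(δ_res + 1000)/(δ₀ + 1000) = (5.5 + 1000)/(-5.1 + 1000) = 1005.5/994.9 = 1.010654
f = 1.010654^(1/-0.0084) = exp(ln(1.010654)/-0.0084) = exp(0.01060/-0.0084)
f = exp(-1.2617) = 0.2832

0.28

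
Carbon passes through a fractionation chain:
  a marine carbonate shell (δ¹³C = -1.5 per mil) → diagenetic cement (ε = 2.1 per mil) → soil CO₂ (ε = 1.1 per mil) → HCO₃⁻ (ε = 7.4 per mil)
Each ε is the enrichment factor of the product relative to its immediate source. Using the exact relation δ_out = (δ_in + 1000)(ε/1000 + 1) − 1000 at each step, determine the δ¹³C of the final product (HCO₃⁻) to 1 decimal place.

step 1: δ = (-1.50 + 1000)·(2.1/1000 + 1) − 1000 = 0.60 per mil
step 2: δ = (0.60 + 1000)·(1.1/1000 + 1) − 1000 = 1.70 per mil
step 3: δ = (1.70 + 1000)·(7.4/1000 + 1) − 1000 = 9.11 per mil

9.1 per mil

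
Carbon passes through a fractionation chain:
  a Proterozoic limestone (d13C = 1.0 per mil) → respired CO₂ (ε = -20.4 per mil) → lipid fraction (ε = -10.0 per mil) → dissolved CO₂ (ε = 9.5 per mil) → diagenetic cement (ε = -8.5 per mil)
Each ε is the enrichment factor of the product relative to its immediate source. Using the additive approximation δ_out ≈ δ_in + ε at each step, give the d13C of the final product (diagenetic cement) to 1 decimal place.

-28.4 per mil

step 1: δ ≈ 1.0 + (-20.4) = -19.4 per mil
step 2: δ ≈ -19.4 + (-10.0) = -29.4 per mil
step 3: δ ≈ -29.4 + (9.5) = -19.9 per mil
step 4: δ ≈ -19.9 + (-8.5) = -28.4 per mil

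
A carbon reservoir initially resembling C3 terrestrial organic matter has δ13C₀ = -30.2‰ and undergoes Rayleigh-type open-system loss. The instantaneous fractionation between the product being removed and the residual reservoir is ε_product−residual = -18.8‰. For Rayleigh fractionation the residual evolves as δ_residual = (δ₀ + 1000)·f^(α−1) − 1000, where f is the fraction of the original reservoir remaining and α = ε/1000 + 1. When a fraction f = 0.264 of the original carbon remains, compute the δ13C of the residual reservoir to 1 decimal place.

Rayleigh residual: δ_res = (δ₀ + 1000)·f^(α−1) − 1000
α = ε/1000 + 1 = 0.98120, so α − 1 = -0.01880
f^(α−1) = 0.264^(-0.01880) = 1.025354
δ_res = (-30.2 + 1000) × 1.025354 − 1000 = 994.388 − 1000 = -5.61‰

-5.6‰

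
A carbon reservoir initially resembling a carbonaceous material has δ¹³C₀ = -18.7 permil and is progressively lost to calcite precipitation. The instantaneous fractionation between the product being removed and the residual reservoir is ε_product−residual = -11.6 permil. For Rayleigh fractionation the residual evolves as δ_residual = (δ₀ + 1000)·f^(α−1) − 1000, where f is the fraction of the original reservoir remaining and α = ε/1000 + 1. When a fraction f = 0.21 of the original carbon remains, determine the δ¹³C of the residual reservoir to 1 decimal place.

Rayleigh residual: δ_res = (δ₀ + 1000)·f^(α−1) − 1000
α = ε/1000 + 1 = 0.98840, so α − 1 = -0.01160
f^(α−1) = 0.21^(-0.01160) = 1.018268
δ_res = (-18.7 + 1000) × 1.018268 − 1000 = 999.227 − 1000 = -0.77 permil

-0.8 permil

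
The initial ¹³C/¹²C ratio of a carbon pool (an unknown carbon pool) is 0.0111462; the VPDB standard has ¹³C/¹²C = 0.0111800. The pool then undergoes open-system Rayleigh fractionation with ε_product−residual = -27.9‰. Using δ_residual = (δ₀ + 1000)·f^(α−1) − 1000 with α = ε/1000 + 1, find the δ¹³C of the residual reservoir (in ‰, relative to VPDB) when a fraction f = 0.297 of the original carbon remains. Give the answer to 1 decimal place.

31.3‰

δ₀ = (0.0111462/0.0111800 − 1)×1000 = (0.996977 − 1)×1000 = -3.023‰
α − 1 = ε/1000 = -0.0279
f^(α−1) = 0.297^(-0.0279) = 1.034451
δ_res = (-3.023 + 1000) × 1.034451 − 1000 = 1031.324 − 1000 = 31.32‰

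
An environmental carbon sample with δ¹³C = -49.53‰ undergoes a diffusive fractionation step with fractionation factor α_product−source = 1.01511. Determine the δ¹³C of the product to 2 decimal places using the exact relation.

-35.17‰

δ_product = (δ_source + 1000)·α − 1000
δ_product = (-49.53 + 1000) × 1.01511 − 1000
δ_product = 964.832 − 1000 = -35.168‰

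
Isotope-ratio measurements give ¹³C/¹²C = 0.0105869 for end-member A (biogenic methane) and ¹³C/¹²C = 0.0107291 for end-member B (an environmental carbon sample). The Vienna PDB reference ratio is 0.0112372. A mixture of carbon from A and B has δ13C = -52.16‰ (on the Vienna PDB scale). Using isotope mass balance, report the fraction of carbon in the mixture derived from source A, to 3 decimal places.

δ_A = (0.0105869/0.0112372 − 1)×1000 = (0.942130 − 1)×1000 = -57.870‰
δ_B = (0.0107291/0.0112372 − 1)×1000 = (0.954784 − 1)×1000 = -45.216‰
f_A = (δ_mix − δ_B)/(δ_A − δ_B) = (-52.16 − (-45.216))/(-57.870 − (-45.216))
f_A = -6.944 / -12.654 = 0.5488

0.549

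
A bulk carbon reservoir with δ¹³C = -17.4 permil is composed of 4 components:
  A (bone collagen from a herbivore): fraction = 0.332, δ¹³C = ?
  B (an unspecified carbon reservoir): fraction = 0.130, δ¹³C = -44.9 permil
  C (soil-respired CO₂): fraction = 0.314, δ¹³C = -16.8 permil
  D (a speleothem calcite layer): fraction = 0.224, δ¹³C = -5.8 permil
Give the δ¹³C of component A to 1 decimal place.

-15.0 permil

Isotope mass balance: δ_bulk = Σ fᵢ·δᵢ.
-17.4 = 0.332×δ_A + 0.130×(-44.9) + 0.314×(-16.8) + 0.224×(-5.8)
0.332·δ_A = -17.4 − (-12.411) = -4.989
δ_A = -4.989 / 0.332 = -15.03 permil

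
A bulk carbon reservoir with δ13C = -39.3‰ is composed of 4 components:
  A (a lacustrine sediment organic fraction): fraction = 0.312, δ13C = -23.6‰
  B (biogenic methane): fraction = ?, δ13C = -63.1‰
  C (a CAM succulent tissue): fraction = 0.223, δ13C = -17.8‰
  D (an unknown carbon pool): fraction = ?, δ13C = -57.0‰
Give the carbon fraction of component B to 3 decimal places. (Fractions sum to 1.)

0.240

Let f_B and f_D be the unknown fractions; fractions sum to 1 so f_B + f_D = 0.465.
Mass balance: Σ fᵢ·δᵢ = δ_bulk ⇒ f_B·(-63.1) + f_D·(-57.0) = -39.3 − (-11.333) = -27.967
Substitute f_D = 0.465 − f_B:
f_B·(-63.1 − -57.0) = -27.967 − 0.465×(-57.0) = -1.462
f_B = -1.462 / -6.1 = 0.2397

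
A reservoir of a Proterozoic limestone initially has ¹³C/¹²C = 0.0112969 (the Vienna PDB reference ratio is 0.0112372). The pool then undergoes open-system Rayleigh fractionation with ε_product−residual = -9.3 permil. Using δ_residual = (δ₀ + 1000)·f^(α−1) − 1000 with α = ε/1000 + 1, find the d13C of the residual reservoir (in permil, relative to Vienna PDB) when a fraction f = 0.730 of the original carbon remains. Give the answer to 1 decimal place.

8.3 permil

δ₀ = (0.0112969/0.0112372 − 1)×1000 = (1.005313 − 1)×1000 = 5.313 permil
α − 1 = ε/1000 = -0.0093
f^(α−1) = 0.730^(-0.0093) = 1.002931
δ_res = (5.313 + 1000) × 1.002931 − 1000 = 1008.259 − 1000 = 8.26 permil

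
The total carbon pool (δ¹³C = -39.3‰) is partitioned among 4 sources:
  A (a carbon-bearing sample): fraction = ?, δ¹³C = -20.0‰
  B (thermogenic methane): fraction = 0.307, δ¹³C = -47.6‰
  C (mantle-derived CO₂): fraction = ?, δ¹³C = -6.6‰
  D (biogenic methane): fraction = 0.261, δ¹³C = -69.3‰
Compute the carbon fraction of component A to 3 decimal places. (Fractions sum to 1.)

Let f_A and f_C be the unknown fractions; fractions sum to 1 so f_A + f_C = 0.432.
Mass balance: Σ fᵢ·δᵢ = δ_bulk ⇒ f_A·(-20.0) + f_C·(-6.6) = -39.3 − (-32.700) = -6.599
Substitute f_C = 0.432 − f_A:
f_A·(-20.0 − -6.6) = -6.599 − 0.432×(-6.6) = -3.748
f_A = -3.748 / -13.4 = 0.2797

0.280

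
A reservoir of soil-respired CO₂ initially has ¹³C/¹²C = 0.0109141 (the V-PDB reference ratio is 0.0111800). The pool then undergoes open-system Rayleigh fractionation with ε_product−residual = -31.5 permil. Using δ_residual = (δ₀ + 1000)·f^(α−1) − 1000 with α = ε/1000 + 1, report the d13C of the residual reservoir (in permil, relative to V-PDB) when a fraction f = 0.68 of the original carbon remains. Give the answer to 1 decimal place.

δ₀ = (0.0109141/0.0111800 − 1)×1000 = (0.976216 − 1)×1000 = -23.784 permil
α − 1 = ε/1000 = -0.0315
f^(α−1) = 0.68^(-0.0315) = 1.012222
δ_res = (-23.784 + 1000) × 1.012222 − 1000 = 988.148 − 1000 = -11.85 permil

-11.9 permil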